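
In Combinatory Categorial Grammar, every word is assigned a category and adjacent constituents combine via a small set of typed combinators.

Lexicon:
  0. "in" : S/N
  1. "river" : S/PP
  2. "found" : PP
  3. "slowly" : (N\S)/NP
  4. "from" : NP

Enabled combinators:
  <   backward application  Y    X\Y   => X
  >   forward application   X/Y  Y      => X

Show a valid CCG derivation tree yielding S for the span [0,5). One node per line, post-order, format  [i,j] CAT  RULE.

[0,1] S/N  lex  "in"
[1,2] S/PP  lex  "river"
[2,3] PP  lex  "found"
[1,3] S  >  k=2
[3,4] (N\S)/NP  lex  "slowly"
[4,5] NP  lex  "from"
[3,5] N\S  >  k=4
[1,5] N  <  k=3
[0,5] S  >  k=1

[0,5] S   >
  [0,1] "in" : S/N
  [1,5] N   <
    [1,3] S   >
      [1,2] "river" : S/PP
      [2,3] "found" : PP
    [3,5] N\S   >
      [3,4] "slowly" : (N\S)/NP
      [4,5] "from" : NP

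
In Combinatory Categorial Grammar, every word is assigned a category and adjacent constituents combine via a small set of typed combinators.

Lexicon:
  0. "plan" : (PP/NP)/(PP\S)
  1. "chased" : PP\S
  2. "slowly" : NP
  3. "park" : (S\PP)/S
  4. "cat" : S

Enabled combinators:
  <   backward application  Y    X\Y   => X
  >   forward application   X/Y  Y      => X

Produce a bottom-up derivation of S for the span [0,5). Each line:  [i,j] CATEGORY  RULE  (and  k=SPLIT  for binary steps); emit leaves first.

[0,1] (PP/NP)/(PP\S)  lex  "plan"
[1,2] PP\S  lex  "chased"
[0,2] PP/NP  >  k=1
[2,3] NP  lex  "slowly"
[0,3] PP  >  k=2
[3,4] (S\PP)/S  lex  "park"
[4,5] S  lex  "cat"
[3,5] S\PP  >  k=4
[0,5] S  <  k=3

[0,5] S   <
  [0,3] PP   >
    [0,2] PP/NP   >
      [0,1] "plan" : (PP/NP)/(PP\S)
      [1,2] "chased" : PP\S
    [2,3] "slowly" : NP
  [3,5] S\PP   >
    [3,4] "park" : (S\PP)/S
    [4,5] "cat" : S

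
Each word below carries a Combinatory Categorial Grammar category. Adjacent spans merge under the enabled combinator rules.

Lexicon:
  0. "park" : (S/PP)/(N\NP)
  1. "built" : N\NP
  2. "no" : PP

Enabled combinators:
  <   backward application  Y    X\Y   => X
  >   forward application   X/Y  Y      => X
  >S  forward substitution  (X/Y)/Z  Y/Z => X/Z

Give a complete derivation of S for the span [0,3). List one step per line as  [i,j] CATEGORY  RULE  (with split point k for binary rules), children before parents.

[0,3] S   >
  [0,2] S/PP   >
    [0,1] "park" : (S/PP)/(N\NP)
    [1,2] "built" : N\NP
  [2,3] "no" : PP

[0,1] (S/PP)/(N\NP)  lex  "park"
[1,2] N\NP  lex  "built"
[0,2] S/PP  >  k=1
[2,3] PP  lex  "no"
[0,3] S  >  k=2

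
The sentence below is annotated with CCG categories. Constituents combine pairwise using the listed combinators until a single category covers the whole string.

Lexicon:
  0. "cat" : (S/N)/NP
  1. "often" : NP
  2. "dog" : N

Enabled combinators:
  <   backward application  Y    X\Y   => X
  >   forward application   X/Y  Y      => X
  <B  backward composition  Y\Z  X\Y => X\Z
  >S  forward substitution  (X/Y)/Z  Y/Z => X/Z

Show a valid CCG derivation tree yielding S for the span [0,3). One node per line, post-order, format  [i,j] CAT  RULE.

[0,3] S   >
  [0,2] S/N   >
    [0,1] "cat" : (S/N)/NP
    [1,2] "often" : NP
  [2,3] "dog" : N

[0,1] (S/N)/NP  lex  "cat"
[1,2] NP  lex  "often"
[0,2] S/N  >  k=1
[2,3] N  lex  "dog"
[0,3] S  >  k=2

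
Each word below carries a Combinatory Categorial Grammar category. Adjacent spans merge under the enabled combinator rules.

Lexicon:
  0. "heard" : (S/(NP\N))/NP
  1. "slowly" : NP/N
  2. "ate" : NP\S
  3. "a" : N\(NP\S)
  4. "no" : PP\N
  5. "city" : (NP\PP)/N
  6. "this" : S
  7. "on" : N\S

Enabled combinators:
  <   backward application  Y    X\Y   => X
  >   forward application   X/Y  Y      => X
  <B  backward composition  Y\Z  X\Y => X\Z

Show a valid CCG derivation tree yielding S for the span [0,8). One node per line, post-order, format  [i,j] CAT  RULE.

[0,8] S   >
  [0,4] S/(NP\N)   >
    [0,1] "heard" : (S/(NP\N))/NP
    [1,4] NP   >
      [1,2] "slowly" : NP/N
      [2,4] N   <
        [2,3] "ate" : NP\S
        [3,4] "a" : N\(NP\S)
  [4,8] NP\N   <B
    [4,5] "no" : PP\N
    [5,8] NP\PP   >
      [5,6] "city" : (NP\PP)/N
      [6,8] N   <
        [6,7] "this" : S
        [7,8] "on" : N\S

[0,1] (S/(NP\N))/NP  lex  "heard"
[1,2] NP/N  lex  "slowly"
[2,3] NP\S  lex  "ate"
[3,4] N\(NP\S)  lex  "a"
[2,4] N  <  k=3
[1,4] NP  >  k=2
[0,4] S/(NP\N)  >  k=1
[4,5] PP\N  lex  "no"
[5,6] (NP\PP)/N  lex  "city"
[6,7] S  lex  "this"
[7,8] N\S  lex  "on"
[6,8] N  <  k=7
[5,8] NP\PP  >  k=6
[4,8] NP\N  <B  k=5
[0,8] S  >  k=4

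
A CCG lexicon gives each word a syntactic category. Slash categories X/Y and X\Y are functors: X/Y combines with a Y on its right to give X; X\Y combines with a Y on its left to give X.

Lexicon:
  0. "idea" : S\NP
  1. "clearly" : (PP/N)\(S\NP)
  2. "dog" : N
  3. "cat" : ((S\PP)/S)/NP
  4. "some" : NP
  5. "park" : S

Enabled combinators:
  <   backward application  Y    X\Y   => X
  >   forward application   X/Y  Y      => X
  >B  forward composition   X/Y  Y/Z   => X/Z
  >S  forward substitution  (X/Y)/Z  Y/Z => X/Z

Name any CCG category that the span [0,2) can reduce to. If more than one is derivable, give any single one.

[0,6] S   <
  [0,3] PP   >
    [0,2] PP/N   <
      [0,1] "idea" : S\NP
      [1,2] "clearly" : (PP/N)\(S\NP)
    [2,3] "dog" : N
  [3,6] S\PP   >
    [3,5] (S\PP)/S   >
      [3,4] "cat" : ((S\PP)/S)/NP
      [4,5] "some" : NP
    [5,6] "park" : S

PP/N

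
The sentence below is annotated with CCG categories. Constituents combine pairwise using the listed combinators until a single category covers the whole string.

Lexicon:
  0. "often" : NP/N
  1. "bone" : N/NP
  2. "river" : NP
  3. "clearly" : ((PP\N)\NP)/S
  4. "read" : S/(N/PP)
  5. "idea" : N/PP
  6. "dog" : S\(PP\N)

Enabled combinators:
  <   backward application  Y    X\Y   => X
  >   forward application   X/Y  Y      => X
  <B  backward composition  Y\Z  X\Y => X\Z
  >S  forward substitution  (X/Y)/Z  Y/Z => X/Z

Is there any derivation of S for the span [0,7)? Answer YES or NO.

[0,7] S   <
  [0,3] NP   >
    [0,1] "often" : NP/N
    [1,3] N   >
      [1,2] "bone" : N/NP
      [2,3] "river" : NP
  [3,7] S\NP   <B
    [3,6] (PP\N)\NP   >
      [3,4] "clearly" : ((PP\N)\NP)/S
      [4,6] S   >
        [4,5] "read" : S/(N/PP)
        [5,6] "idea" : N/PP
    [6,7] "dog" : S\(PP\N)

YES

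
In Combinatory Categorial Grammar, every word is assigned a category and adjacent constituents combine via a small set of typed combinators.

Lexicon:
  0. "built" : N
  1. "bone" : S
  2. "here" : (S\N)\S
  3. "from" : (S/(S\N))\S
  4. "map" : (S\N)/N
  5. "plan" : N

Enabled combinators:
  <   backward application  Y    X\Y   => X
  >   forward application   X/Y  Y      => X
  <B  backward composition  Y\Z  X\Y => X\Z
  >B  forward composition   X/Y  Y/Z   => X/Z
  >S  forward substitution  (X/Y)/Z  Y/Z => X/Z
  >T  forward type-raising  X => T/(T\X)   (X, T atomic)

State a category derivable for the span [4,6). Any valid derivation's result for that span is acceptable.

S\N

[0,6] S   >
  [0,4] S/(S\N)   <
    [0,3] S   <
      [0,1] "built" : N
      [1,3] S\N   <
        [1,2] "bone" : S
        [2,3] "here" : (S\N)\S
    [3,4] "from" : (S/(S\N))\S
  [4,6] S\N   >
    [4,5] "map" : (S\N)/N
    [5,6] "plan" : N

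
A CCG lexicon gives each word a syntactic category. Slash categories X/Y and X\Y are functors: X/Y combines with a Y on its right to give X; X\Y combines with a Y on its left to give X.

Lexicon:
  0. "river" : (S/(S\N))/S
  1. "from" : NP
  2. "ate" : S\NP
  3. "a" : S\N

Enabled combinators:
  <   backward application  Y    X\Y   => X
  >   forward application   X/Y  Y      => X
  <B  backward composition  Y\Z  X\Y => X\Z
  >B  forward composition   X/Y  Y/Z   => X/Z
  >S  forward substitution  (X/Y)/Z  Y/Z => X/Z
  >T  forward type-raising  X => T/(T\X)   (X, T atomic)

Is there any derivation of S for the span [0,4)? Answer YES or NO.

YES

[0,4] S   >
  [0,3] S/(S\N)   >
    [0,1] "river" : (S/(S\N))/S
    [1,3] S   <
      [1,2] "from" : NP
      [2,3] "ate" : S\NP
  [3,4] "a" : S\N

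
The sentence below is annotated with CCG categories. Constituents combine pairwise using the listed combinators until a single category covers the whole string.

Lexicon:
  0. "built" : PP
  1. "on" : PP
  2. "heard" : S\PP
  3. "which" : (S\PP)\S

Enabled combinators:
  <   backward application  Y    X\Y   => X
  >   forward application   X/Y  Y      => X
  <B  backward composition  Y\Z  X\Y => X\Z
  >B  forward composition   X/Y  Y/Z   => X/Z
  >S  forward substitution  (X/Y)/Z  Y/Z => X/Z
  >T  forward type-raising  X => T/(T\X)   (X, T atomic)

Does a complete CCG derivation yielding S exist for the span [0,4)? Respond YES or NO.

[0,4] S   <
  [0,1] "built" : PP
  [1,4] S\PP   <
    [1,3] S   <
      [1,2] "on" : PP
      [2,3] "heard" : S\PP
    [3,4] "which" : (S\PP)\S

YES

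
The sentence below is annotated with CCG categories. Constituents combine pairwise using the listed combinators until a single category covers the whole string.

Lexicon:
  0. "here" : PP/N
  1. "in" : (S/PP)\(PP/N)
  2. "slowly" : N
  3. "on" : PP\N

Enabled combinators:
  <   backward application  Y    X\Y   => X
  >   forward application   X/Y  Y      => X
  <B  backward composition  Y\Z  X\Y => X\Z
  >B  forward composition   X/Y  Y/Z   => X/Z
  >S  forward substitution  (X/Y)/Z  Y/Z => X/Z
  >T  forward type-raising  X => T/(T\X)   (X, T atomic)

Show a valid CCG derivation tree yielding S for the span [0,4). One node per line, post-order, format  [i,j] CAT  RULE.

[0,4] S   >
  [0,2] S/PP   <
    [0,1] "here" : PP/N
    [1,2] "in" : (S/PP)\(PP/N)
  [2,4] PP   <
    [2,3] "slowly" : N
    [3,4] "on" : PP\N

[0,1] PP/N  lex  "here"
[1,2] (S/PP)\(PP/N)  lex  "in"
[0,2] S/PP  <  k=1
[2,3] N  lex  "slowly"
[3,4] PP\N  lex  "on"
[2,4] PP  <  k=3
[0,4] S  >  k=2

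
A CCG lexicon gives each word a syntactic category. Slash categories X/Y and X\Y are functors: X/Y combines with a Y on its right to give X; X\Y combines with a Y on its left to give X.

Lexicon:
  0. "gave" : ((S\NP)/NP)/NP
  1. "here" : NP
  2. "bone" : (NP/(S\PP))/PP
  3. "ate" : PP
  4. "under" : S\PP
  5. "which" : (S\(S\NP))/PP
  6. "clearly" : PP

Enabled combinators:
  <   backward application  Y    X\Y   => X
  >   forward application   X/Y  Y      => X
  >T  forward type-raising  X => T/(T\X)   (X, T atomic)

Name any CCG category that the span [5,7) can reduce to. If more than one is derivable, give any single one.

[0,7] S   <
  [0,5] S\NP   >
    [0,2] (S\NP)/NP   >
      [0,1] "gave" : ((S\NP)/NP)/NP
      [1,2] "here" : NP
    [2,5] NP   >
      [2,4] NP/(S\PP)   >
        [2,3] "bone" : (NP/(S\PP))/PP
        [3,4] "ate" : PP
      [4,5] "under" : S\PP
  [5,7] S\(S\NP)   >
    [5,6] "which" : (S\(S\NP))/PP
    [6,7] "clearly" : PP

S\(S\NP)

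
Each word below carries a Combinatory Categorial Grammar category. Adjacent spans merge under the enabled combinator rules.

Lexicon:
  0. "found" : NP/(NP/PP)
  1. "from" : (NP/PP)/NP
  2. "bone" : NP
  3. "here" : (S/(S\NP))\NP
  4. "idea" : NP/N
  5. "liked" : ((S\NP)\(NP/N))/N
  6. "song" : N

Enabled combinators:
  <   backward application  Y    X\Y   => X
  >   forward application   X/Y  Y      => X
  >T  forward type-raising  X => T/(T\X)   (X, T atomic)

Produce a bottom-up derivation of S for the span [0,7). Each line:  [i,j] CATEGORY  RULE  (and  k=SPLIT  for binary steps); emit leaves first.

[0,1] NP/(NP/PP)  lex  "found"
[1,2] (NP/PP)/NP  lex  "from"
[2,3] NP  lex  "bone"
[1,3] NP/PP  >  k=2
[0,3] NP  >  k=1
[3,4] (S/(S\NP))\NP  lex  "here"
[0,4] S/(S\NP)  <  k=3
[4,5] NP/N  lex  "idea"
[5,6] ((S\NP)\(NP/N))/N  lex  "liked"
[6,7] N  lex  "song"
[5,7] (S\NP)\(NP/N)  >  k=6
[4,7] S\NP  <  k=5
[0,7] S  >  k=4

[0,7] S   >
  [0,4] S/(S\NP)   <
    [0,3] NP   >
      [0,1] "found" : NP/(NP/PP)
      [1,3] NP/PP   >
        [1,2] "from" : (NP/PP)/NP
        [2,3] "bone" : NP
    [3,4] "here" : (S/(S\NP))\NP
  [4,7] S\NP   <
    [4,5] "idea" : NP/N
    [5,7] (S\NP)\(NP/N)   >
      [5,6] "liked" : ((S\NP)\(NP/N))/N
      [6,7] "song" : N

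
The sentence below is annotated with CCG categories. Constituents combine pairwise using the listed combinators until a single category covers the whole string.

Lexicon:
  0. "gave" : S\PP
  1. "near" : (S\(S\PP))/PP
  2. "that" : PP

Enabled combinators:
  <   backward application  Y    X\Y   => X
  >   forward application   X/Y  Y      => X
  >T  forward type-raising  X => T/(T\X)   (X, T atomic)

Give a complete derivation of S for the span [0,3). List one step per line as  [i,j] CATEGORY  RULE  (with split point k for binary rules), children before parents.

[0,3] S   <
  [0,1] "gave" : S\PP
  [1,3] S\(S\PP)   >
    [1,2] "near" : (S\(S\PP))/PP
    [2,3] "that" : PP

[0,1] S\PP  lex  "gave"
[1,2] (S\(S\PP))/PP  lex  "near"
[2,3] PP  lex  "that"
[1,3] S\(S\PP)  >  k=2
[0,3] S  <  k=1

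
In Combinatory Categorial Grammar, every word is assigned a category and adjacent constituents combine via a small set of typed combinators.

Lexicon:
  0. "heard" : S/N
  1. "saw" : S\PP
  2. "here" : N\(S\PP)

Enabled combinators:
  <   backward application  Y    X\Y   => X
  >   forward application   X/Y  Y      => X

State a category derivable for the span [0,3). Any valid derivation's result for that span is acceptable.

S

[0,3] S   >
  [0,1] "heard" : S/N
  [1,3] N   <
    [1,2] "saw" : S\PP
    [2,3] "here" : N\(S\PP)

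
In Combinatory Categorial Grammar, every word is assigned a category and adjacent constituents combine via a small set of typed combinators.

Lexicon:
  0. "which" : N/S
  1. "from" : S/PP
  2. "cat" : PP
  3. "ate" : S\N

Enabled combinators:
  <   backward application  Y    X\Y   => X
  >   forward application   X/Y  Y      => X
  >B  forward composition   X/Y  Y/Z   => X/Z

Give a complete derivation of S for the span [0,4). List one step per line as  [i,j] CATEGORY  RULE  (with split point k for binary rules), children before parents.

[0,4] S   <
  [0,3] N   >
    [0,1] "which" : N/S
    [1,3] S   >
      [1,2] "from" : S/PP
      [2,3] "cat" : PP
  [3,4] "ate" : S\N

[0,1] N/S  lex  "which"
[1,2] S/PP  lex  "from"
[2,3] PP  lex  "cat"
[1,3] S  >  k=2
[0,3] N  >  k=1
[3,4] S\N  lex  "ate"
[0,4] S  <  k=3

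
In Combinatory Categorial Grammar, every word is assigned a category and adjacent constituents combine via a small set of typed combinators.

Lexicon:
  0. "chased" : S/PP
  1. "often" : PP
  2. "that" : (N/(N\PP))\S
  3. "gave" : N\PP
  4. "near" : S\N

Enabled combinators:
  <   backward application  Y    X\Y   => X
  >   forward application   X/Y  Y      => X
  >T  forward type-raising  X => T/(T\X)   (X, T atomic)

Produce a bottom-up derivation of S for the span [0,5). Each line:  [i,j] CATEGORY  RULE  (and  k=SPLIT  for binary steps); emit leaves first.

[0,5] S   <
  [0,4] N   >
    [0,3] N/(N\PP)   <
      [0,2] S   >
        [0,1] "chased" : S/PP
        [1,2] "often" : PP
      [2,3] "that" : (N/(N\PP))\S
    [3,4] "gave" : N\PP
  [4,5] "near" : S\N

[0,1] S/PP  lex  "chased"
[1,2] PP  lex  "often"
[0,2] S  >  k=1
[2,3] (N/(N\PP))\S  lex  "that"
[0,3] N/(N\PP)  <  k=2
[3,4] N\PP  lex  "gave"
[0,4] N  >  k=3
[4,5] S\N  lex  "near"
[0,5] S  <  k=4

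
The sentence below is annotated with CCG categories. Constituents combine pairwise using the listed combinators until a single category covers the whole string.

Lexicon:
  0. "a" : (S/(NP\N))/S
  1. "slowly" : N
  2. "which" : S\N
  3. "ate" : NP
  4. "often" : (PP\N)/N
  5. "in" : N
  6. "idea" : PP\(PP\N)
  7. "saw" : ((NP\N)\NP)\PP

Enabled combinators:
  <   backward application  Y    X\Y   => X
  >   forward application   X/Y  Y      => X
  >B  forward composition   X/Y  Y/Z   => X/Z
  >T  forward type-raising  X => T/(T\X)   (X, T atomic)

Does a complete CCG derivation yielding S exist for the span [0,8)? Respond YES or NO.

[0,8] S   >
  [0,3] S/(NP\N)   >
    [0,1] "a" : (S/(NP\N))/S
    [1,3] S   >
      [1,2] S/(S\N)   >T
        [1,2] "slowly" : N
      [2,3] "which" : S\N
  [3,8] NP\N   <
    [3,4] "ate" : NP
    [4,8] (NP\N)\NP   <
      [4,7] PP   <
        [4,6] PP\N   >
          [4,5] "often" : (PP\N)/N
          [5,6] "in" : N
        [6,7] "idea" : PP\(PP\N)
      [7,8] "saw" : ((NP\N)\NP)\PP

YES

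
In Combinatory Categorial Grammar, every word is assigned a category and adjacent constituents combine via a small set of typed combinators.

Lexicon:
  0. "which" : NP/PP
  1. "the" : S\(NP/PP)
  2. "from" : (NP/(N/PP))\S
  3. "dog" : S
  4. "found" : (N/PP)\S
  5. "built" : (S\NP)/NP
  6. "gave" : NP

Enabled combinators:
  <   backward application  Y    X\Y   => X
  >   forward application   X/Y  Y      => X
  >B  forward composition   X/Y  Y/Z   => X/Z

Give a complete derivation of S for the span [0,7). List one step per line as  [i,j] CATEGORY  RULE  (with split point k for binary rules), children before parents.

[0,1] NP/PP  lex  "which"
[1,2] S\(NP/PP)  lex  "the"
[0,2] S  <  k=1
[2,3] (NP/(N/PP))\S  lex  "from"
[0,3] NP/(N/PP)  <  k=2
[3,4] S  lex  "dog"
[4,5] (N/PP)\S  lex  "found"
[3,5] N/PP  <  k=4
[0,5] NP  >  k=3
[5,6] (S\NP)/NP  lex  "built"
[6,7] NP  lex  "gave"
[5,7] S\NP  >  k=6
[0,7] S  <  k=5

[0,7] S   <
  [0,5] NP   >
    [0,3] NP/(N/PP)   <
      [0,2] S   <
        [0,1] "which" : NP/PP
        [1,2] "the" : S\(NP/PP)
      [2,3] "from" : (NP/(N/PP))\S
    [3,5] N/PP   <
      [3,4] "dog" : S
      [4,5] "found" : (N/PP)\S
  [5,7] S\NP   >
    [5,6] "built" : (S\NP)/NP
    [6,7] "gave" : NP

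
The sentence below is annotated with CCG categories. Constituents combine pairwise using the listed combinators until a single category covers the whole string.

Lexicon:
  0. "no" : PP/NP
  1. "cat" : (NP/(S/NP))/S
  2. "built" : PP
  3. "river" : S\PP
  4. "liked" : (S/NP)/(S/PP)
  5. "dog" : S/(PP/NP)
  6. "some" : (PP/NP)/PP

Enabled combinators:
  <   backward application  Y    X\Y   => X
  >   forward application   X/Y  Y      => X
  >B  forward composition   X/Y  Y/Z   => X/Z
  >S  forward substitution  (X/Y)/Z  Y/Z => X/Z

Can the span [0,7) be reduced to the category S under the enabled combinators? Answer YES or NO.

PP/NP (NP/(S/NP))/S PP S\PP (S/NP)/(S/PP) S/(PP/NP) (PP/NP)/PP
CKY chart[0,7] = {PP}; S ∉ chart

NO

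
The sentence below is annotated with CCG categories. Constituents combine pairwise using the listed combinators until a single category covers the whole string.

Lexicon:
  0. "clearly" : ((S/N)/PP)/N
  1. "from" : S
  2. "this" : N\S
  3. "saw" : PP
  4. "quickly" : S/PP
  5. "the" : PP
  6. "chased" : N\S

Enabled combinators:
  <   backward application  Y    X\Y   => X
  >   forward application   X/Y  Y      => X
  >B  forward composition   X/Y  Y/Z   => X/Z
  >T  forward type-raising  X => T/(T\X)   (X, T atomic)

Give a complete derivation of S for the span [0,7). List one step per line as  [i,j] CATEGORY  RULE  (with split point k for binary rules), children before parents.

[0,1] ((S/N)/PP)/N  lex  "clearly"
[1,2] S  lex  "from"
[2,3] N\S  lex  "this"
[1,3] N  <  k=2
[0,3] (S/N)/PP  >  k=1
[3,4] PP  lex  "saw"
[0,4] S/N  >  k=3
[4,5] S/PP  lex  "quickly"
[5,6] PP  lex  "the"
[4,6] S  >  k=5
[6,7] N\S  lex  "chased"
[4,7] N  <  k=6
[0,7] S  >  k=4

[0,7] S   >
  [0,4] S/N   >
    [0,3] (S/N)/PP   >
      [0,1] "clearly" : ((S/N)/PP)/N
      [1,3] N   <
        [1,2] "from" : S
        [2,3] "this" : N\S
    [3,4] "saw" : PP
  [4,7] N   <
    [4,6] S   >
      [4,5] "quickly" : S/PP
      [5,6] "the" : PP
    [6,7] "chased" : N\S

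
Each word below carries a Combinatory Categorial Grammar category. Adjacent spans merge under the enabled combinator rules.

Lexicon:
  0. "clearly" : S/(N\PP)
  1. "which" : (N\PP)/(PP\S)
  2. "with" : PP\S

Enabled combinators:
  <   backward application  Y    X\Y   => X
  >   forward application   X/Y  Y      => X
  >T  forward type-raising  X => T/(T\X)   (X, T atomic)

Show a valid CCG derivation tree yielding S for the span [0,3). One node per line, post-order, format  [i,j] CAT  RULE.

[0,3] S   >
  [0,1] "clearly" : S/(N\PP)
  [1,3] N\PP   >
    [1,2] "which" : (N\PP)/(PP\S)
    [2,3] "with" : PP\S

[0,1] S/(N\PP)  lex  "clearly"
[1,2] (N\PP)/(PP\S)  lex  "which"
[2,3] PP\S  lex  "with"
[1,3] N\PP  >  k=2
[0,3] S  >  k=1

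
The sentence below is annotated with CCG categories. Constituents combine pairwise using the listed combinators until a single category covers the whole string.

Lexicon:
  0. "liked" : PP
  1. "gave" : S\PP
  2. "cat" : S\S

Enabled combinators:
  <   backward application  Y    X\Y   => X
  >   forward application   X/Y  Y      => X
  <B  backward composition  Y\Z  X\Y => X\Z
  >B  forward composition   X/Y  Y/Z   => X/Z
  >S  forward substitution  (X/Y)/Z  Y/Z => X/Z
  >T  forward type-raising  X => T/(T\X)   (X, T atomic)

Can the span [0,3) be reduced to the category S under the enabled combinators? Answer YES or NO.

[0,3] S   <
  [0,1] "liked" : PP
  [1,3] S\PP   <B
    [1,2] "gave" : S\PP
    [2,3] "cat" : S\S

YES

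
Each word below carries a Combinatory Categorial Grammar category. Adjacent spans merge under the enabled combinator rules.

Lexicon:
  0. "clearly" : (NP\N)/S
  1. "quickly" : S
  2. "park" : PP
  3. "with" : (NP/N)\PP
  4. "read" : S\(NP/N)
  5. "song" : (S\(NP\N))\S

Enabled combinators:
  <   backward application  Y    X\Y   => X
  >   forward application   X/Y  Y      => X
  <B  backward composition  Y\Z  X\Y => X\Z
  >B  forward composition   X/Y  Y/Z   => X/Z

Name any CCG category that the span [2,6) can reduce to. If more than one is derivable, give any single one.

S\(NP\N)

[0,6] S   <
  [0,2] NP\N   >
    [0,1] "clearly" : (NP\N)/S
    [1,2] "quickly" : S
  [2,6] S\(NP\N)   <
    [2,5] S   <
      [2,3] "park" : PP
      [3,5] S\PP   <B
        [3,4] "with" : (NP/N)\PP
        [4,5] "read" : S\(NP/N)
    [5,6] "song" : (S\(NP\N))\S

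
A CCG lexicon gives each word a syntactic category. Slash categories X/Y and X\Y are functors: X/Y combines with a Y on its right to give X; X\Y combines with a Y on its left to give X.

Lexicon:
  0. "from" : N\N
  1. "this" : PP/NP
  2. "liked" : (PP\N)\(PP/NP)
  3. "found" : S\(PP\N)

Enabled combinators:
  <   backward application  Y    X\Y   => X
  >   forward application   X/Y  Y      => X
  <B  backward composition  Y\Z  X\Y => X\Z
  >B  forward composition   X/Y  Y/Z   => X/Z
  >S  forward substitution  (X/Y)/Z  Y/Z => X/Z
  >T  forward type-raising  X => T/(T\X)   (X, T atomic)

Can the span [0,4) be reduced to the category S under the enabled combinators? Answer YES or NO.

YES

[0,4] S   <
  [0,3] PP\N   <B
    [0,1] "from" : N\N
    [1,3] PP\N   <
      [1,2] "this" : PP/NP
      [2,3] "liked" : (PP\N)\(PP/NP)
  [3,4] "found" : S\(PP\N)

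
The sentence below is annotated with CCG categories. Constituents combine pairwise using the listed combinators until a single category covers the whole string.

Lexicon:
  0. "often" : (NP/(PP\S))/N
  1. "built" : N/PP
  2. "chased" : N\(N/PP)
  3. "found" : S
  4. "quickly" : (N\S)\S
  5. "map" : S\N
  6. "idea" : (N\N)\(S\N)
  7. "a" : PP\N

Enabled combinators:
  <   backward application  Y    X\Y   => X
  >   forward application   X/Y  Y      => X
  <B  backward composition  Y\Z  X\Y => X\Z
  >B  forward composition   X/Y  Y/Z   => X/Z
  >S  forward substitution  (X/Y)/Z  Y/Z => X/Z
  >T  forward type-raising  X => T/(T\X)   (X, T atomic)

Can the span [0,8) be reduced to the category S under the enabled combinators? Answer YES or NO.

NO

(NP/(PP\S))/N N/PP N\(N/PP) S (N\S)\S S\N (N\N)\(S\N) PP\N
CKY chart[0,8] = {N/(N\NP), NP, NP/(NP\NP), PP/(PP\NP), S/(S\NP)}; S ∉ chart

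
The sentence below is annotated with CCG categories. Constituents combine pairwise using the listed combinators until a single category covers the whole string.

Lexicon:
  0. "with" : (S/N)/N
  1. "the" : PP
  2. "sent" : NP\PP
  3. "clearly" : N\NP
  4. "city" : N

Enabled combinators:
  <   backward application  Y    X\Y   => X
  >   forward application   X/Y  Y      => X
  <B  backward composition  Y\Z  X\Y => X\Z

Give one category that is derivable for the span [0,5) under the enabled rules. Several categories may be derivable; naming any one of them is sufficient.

S

[0,5] S   >
  [0,4] S/N   >
    [0,1] "with" : (S/N)/N
    [1,4] N   <
      [1,3] NP   <
        [1,2] "the" : PP
        [2,3] "sent" : NP\PP
      [3,4] "clearly" : N\NP
  [4,5] "city" : N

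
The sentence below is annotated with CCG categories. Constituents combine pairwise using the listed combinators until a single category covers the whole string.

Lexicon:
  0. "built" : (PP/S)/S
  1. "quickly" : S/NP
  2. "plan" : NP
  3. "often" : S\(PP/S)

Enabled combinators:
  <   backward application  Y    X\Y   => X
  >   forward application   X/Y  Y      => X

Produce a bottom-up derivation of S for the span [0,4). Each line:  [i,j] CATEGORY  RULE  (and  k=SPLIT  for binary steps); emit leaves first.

[0,4] S   <
  [0,3] PP/S   >
    [0,1] "built" : (PP/S)/S
    [1,3] S   >
      [1,2] "quickly" : S/NP
      [2,3] "plan" : NP
  [3,4] "often" : S\(PP/S)

[0,1] (PP/S)/S  lex  "built"
[1,2] S/NP  lex  "quickly"
[2,3] NP  lex  "plan"
[1,3] S  >  k=2
[0,3] PP/S  >  k=1
[3,4] S\(PP/S)  lex  "often"
[0,4] S  <  k=3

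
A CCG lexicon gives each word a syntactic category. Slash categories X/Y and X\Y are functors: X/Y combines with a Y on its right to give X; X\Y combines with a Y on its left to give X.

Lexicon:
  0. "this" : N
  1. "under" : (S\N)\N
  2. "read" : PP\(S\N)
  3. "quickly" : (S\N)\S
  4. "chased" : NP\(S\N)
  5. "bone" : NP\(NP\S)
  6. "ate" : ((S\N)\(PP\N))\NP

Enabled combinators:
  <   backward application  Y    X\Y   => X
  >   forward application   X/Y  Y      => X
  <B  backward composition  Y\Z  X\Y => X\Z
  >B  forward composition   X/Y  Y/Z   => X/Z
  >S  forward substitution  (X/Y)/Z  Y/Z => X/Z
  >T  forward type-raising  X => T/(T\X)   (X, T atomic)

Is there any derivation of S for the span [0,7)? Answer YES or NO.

[0,7] S   <
  [0,1] "this" : N
  [1,7] S\N   <
    [1,3] PP\N   <B
      [1,2] "under" : (S\N)\N
      [2,3] "read" : PP\(S\N)
    [3,7] (S\N)\(PP\N)   <
      [3,6] NP   <
        [3,5] NP\S   <B
          [3,4] "quickly" : (S\N)\S
          [4,5] "chased" : NP\(S\N)
        [5,6] "bone" : NP\(NP\S)
      [6,7] "ate" : ((S\N)\(PP\N))\NP

YES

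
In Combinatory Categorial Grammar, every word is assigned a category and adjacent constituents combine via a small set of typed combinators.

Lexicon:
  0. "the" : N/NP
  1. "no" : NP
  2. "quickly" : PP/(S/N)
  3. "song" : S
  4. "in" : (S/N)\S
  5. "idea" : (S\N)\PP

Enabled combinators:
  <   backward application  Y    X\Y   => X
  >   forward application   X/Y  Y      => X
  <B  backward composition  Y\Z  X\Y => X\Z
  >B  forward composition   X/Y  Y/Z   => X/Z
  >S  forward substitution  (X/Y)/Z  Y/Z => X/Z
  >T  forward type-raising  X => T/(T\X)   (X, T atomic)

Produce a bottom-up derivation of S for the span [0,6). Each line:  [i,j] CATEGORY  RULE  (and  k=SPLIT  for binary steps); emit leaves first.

[0,1] N/NP  lex  "the"
[1,2] NP  lex  "no"
[0,2] N  >  k=1
[2,3] PP/(S/N)  lex  "quickly"
[3,4] S  lex  "song"
[4,5] (S/N)\S  lex  "in"
[3,5] S/N  <  k=4
[2,5] PP  >  k=3
[5,6] (S\N)\PP  lex  "idea"
[2,6] S\N  <  k=5
[0,6] S  <  k=2

[0,6] S   <
  [0,2] N   >
    [0,1] "the" : N/NP
    [1,2] "no" : NP
  [2,6] S\N   <
    [2,5] PP   >
      [2,3] "quickly" : PP/(S/N)
      [3,5] S/N   <
        [3,4] "song" : S
        [4,5] "in" : (S/N)\S
    [5,6] "idea" : (S\N)\PP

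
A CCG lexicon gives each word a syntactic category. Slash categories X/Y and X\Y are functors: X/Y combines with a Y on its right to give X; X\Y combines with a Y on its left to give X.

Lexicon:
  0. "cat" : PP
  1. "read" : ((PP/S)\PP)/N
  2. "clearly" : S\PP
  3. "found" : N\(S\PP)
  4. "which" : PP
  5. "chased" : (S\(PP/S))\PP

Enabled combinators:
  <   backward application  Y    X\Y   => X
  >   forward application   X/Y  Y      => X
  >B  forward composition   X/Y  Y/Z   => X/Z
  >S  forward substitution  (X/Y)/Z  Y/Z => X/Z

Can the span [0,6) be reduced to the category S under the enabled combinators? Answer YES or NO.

[0,6] S   <
  [0,4] PP/S   <
    [0,1] "cat" : PP
    [1,4] (PP/S)\PP   >
      [1,2] "read" : ((PP/S)\PP)/N
      [2,4] N   <
        [2,3] "clearly" : S\PP
        [3,4] "found" : N\(S\PP)
  [4,6] S\(PP/S)   <
    [4,5] "which" : PP
    [5,6] "chased" : (S\(PP/S))\PP

YES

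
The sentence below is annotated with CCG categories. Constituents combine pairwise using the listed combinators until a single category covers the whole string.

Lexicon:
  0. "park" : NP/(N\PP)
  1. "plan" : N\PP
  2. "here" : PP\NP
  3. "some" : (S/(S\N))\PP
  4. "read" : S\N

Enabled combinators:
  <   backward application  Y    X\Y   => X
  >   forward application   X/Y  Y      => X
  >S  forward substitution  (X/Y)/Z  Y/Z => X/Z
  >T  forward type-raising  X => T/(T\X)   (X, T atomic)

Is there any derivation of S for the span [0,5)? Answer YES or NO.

[0,5] S   >
  [0,4] S/(S\N)   <
    [0,3] PP   <
      [0,2] NP   >
        [0,1] "park" : NP/(N\PP)
        [1,2] "plan" : N\PP
      [2,3] "here" : PP\NP
    [3,4] "some" : (S/(S\N))\PP
  [4,5] "read" : S\N

YES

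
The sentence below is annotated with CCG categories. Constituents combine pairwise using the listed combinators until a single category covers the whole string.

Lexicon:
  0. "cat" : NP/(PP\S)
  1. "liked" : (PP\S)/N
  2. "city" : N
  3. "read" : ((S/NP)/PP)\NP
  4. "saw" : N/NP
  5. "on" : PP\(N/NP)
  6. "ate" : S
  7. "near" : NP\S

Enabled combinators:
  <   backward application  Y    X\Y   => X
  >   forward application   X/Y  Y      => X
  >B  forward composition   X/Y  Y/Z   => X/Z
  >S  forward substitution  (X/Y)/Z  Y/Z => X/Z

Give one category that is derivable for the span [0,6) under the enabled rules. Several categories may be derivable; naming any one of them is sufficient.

[0,8] S   >
  [0,6] S/NP   >
    [0,4] (S/NP)/PP   <
      [0,3] NP   >
        [0,2] NP/N   >B
          [0,1] "cat" : NP/(PP\S)
          [1,2] "liked" : (PP\S)/N
        [2,3] "city" : N
      [3,4] "read" : ((S/NP)/PP)\NP
    [4,6] PP   <
      [4,5] "saw" : N/NP
      [5,6] "on" : PP\(N/NP)
  [6,8] NP   <
    [6,7] "ate" : S
    [7,8] "near" : NP\S

S/NP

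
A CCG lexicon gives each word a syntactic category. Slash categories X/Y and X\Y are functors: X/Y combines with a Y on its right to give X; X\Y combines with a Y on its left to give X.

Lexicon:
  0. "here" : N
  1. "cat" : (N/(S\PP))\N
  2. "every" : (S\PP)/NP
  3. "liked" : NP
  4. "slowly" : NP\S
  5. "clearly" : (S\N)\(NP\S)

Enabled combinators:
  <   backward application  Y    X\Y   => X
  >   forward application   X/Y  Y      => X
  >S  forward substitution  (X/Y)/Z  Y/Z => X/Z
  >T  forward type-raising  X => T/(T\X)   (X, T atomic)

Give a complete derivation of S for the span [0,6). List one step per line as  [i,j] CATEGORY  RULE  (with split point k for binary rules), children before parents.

[0,6] S   <
  [0,4] N   >
    [0,2] N/(S\PP)   <
      [0,1] "here" : N
      [1,2] "cat" : (N/(S\PP))\N
    [2,4] S\PP   >
      [2,3] "every" : (S\PP)/NP
      [3,4] "liked" : NP
  [4,6] S\N   <
    [4,5] "slowly" : NP\S
    [5,6] "clearly" : (S\N)\(NP\S)

[0,1] N  lex  "here"
[1,2] (N/(S\PP))\N  lex  "cat"
[0,2] N/(S\PP)  <  k=1
[2,3] (S\PP)/NP  lex  "every"
[3,4] NP  lex  "liked"
[2,4] S\PP  >  k=3
[0,4] N  >  k=2
[4,5] NP\S  lex  "slowly"
[5,6] (S\N)\(NP\S)  lex  "clearly"
[4,6] S\N  <  k=5
[0,6] S  <  k=4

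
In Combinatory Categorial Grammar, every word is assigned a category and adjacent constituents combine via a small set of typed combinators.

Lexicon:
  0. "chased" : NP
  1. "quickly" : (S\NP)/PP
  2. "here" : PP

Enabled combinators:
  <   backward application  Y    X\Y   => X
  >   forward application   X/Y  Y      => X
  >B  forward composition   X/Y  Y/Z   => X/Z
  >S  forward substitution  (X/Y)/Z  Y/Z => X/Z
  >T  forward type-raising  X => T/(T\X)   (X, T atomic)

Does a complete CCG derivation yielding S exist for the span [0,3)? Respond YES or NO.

[0,3] S   <
  [0,1] "chased" : NP
  [1,3] S\NP   >
    [1,2] "quickly" : (S\NP)/PP
    [2,3] "here" : PP

YES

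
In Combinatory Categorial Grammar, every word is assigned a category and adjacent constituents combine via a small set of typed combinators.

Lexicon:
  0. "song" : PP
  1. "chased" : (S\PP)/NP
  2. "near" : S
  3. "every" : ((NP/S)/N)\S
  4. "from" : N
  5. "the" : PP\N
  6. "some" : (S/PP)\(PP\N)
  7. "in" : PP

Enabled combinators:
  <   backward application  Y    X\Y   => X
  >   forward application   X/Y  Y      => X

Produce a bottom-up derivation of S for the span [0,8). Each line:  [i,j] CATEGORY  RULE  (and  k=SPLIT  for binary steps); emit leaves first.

[0,1] PP  lex  "song"
[1,2] (S\PP)/NP  lex  "chased"
[2,3] S  lex  "near"
[3,4] ((NP/S)/N)\S  lex  "every"
[2,4] (NP/S)/N  <  k=3
[4,5] N  lex  "from"
[2,5] NP/S  >  k=4
[5,6] PP\N  lex  "the"
[6,7] (S/PP)\(PP\N)  lex  "some"
[5,7] S/PP  <  k=6
[7,8] PP  lex  "in"
[5,8] S  >  k=7
[2,8] NP  >  k=5
[1,8] S\PP  >  k=2
[0,8] S  <  k=1

[0,8] S   <
  [0,1] "song" : PP
  [1,8] S\PP   >
    [1,2] "chased" : (S\PP)/NP
    [2,8] NP   >
      [2,5] NP/S   >
        [2,4] (NP/S)/N   <
          [2,3] "near" : S
          [3,4] "every" : ((NP/S)/N)\S
        [4,5] "from" : N
      [5,8] S   >
        [5,7] S/PP   <
          [5,6] "the" : PP\N
          [6,7] "some" : (S/PP)\(PP\N)
        [7,8] "in" : PP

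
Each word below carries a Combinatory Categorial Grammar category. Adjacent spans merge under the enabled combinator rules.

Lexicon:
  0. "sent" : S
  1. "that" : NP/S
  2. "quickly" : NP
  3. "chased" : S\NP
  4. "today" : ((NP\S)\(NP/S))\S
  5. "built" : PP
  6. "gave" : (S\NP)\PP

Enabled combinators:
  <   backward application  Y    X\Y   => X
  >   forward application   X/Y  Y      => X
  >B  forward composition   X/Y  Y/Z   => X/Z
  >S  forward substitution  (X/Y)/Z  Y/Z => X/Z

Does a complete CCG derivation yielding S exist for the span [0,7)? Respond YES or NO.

[0,7] S   <
  [0,5] NP   <
    [0,1] "sent" : S
    [1,5] NP\S   <
      [1,2] "that" : NP/S
      [2,5] (NP\S)\(NP/S)   <
        [2,4] S   <
          [2,3] "quickly" : NP
          [3,4] "chased" : S\NP
        [4,5] "today" : ((NP\S)\(NP/S))\S
  [5,7] S\NP   <
    [5,6] "built" : PP
    [6,7] "gave" : (S\NP)\PP

YES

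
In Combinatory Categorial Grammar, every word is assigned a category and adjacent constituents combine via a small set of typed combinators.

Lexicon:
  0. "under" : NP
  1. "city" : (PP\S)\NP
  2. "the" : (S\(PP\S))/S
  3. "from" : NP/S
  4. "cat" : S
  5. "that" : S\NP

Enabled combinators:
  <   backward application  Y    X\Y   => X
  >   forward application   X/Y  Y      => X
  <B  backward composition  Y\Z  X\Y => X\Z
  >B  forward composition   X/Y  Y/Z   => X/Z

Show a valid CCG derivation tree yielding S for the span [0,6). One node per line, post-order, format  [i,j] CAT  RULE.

[0,6] S   <
  [0,2] PP\S   <
    [0,1] "under" : NP
    [1,2] "city" : (PP\S)\NP
  [2,6] S\(PP\S)   >
    [2,3] "the" : (S\(PP\S))/S
    [3,6] S   <
      [3,5] NP   >
        [3,4] "from" : NP/S
        [4,5] "cat" : S
      [5,6] "that" : S\NP

[0,1] NP  lex  "under"
[1,2] (PP\S)\NP  lex  "city"
[0,2] PP\S  <  k=1
[2,3] (S\(PP\S))/S  lex  "the"
[3,4] NP/S  lex  "from"
[4,5] S  lex  "cat"
[3,5] NP  >  k=4
[5,6] S\NP  lex  "that"
[3,6] S  <  k=5
[2,6] S\(PP\S)  >  k=3
[0,6] S  <  k=2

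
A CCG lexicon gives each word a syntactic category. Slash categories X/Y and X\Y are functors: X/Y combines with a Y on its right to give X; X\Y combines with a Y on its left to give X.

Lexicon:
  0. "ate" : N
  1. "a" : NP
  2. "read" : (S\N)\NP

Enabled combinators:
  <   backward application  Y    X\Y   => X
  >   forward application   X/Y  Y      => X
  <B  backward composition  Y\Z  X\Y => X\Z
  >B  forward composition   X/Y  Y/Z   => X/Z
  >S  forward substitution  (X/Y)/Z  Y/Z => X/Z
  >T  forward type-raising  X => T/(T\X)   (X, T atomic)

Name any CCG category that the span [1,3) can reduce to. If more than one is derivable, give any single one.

S\N

[0,3] S   >
  [0,1] S/(S\N)   >T
    [0,1] "ate" : N
  [1,3] S\N   <
    [1,2] "a" : NP
    [2,3] "read" : (S\N)\NP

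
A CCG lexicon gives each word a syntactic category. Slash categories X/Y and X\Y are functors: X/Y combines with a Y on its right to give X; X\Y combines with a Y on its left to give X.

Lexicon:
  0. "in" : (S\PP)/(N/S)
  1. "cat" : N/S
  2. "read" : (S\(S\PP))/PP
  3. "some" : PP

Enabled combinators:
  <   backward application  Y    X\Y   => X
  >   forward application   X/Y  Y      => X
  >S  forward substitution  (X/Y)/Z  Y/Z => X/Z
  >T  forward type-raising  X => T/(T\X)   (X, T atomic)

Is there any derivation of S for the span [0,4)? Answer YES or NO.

YES

[0,4] S   <
  [0,2] S\PP   >
    [0,1] "in" : (S\PP)/(N/S)
    [1,2] "cat" : N/S
  [2,4] S\(S\PP)   >
    [2,3] "read" : (S\(S\PP))/PP
    [3,4] "some" : PP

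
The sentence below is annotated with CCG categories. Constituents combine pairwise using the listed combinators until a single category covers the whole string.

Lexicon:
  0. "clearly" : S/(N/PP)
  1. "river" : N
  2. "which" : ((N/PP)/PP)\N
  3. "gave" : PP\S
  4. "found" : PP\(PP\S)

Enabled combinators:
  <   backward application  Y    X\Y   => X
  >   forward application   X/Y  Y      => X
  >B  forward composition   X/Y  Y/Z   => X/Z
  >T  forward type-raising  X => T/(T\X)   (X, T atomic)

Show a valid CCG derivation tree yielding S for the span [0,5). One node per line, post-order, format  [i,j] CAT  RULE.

[0,1] S/(N/PP)  lex  "clearly"
[1,2] N  lex  "river"
[2,3] ((N/PP)/PP)\N  lex  "which"
[1,3] (N/PP)/PP  <  k=2
[3,4] PP\S  lex  "gave"
[4,5] PP\(PP\S)  lex  "found"
[3,5] PP  <  k=4
[1,5] N/PP  >  k=3
[0,5] S  >  k=1

[0,5] S   >
  [0,1] "clearly" : S/(N/PP)
  [1,5] N/PP   >
    [1,3] (N/PP)/PP   <
      [1,2] "river" : N
      [2,3] "which" : ((N/PP)/PP)\N
    [3,5] PP   <
      [3,4] "gave" : PP\S
      [4,5] "found" : PP\(PP\S)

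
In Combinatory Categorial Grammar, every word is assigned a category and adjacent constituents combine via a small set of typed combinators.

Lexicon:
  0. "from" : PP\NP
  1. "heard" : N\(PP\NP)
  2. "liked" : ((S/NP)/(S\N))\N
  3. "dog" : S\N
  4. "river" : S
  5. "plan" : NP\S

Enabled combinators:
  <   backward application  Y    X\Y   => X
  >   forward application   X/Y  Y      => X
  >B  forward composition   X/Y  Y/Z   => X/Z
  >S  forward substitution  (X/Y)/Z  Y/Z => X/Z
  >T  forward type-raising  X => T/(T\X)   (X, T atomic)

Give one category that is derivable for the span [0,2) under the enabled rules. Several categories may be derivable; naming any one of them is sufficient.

N

[0,6] S   >
  [0,4] S/NP   >
    [0,3] (S/NP)/(S\N)   <
      [0,2] N   <
        [0,1] "from" : PP\NP
        [1,2] "heard" : N\(PP\NP)
      [2,3] "liked" : ((S/NP)/(S\N))\N
    [3,4] "dog" : S\N
  [4,6] NP   <
    [4,5] "river" : S
    [5,6] "plan" : NP\S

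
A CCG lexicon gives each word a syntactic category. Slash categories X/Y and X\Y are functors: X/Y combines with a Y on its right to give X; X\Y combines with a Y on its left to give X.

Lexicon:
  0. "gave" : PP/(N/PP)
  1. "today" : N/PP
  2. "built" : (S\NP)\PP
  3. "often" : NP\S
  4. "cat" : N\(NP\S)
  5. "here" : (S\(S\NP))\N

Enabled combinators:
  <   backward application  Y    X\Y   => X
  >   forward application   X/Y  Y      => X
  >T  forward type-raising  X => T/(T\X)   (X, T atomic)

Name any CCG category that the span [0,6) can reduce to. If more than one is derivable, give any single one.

S

[0,6] S   <
  [0,3] S\NP   <
    [0,2] PP   >
      [0,1] "gave" : PP/(N/PP)
      [1,2] "today" : N/PP
    [2,3] "built" : (S\NP)\PP
  [3,6] S\(S\NP)   <
    [3,5] N   <
      [3,4] "often" : NP\S
      [4,5] "cat" : N\(NP\S)
    [5,6] "here" : (S\(S\NP))\N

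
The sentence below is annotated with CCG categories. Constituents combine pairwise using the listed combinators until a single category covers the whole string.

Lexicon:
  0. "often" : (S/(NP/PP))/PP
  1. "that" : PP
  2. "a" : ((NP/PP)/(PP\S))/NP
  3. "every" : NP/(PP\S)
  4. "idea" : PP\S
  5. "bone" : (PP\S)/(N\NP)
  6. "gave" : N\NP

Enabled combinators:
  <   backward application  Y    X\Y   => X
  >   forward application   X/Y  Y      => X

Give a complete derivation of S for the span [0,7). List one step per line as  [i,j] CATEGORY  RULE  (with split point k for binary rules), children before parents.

[0,7] S   >
  [0,2] S/(NP/PP)   >
    [0,1] "often" : (S/(NP/PP))/PP
    [1,2] "that" : PP
  [2,7] NP/PP   >
    [2,5] (NP/PP)/(PP\S)   >
      [2,3] "a" : ((NP/PP)/(PP\S))/NP
      [3,5] NP   >
        [3,4] "every" : NP/(PP\S)
        [4,5] "idea" : PP\S
    [5,7] PP\S   >
      [5,6] "bone" : (PP\S)/(N\NP)
      [6,7] "gave" : N\NP

[0,1] (S/(NP/PP))/PP  lex  "often"
[1,2] PP  lex  "that"
[0,2] S/(NP/PP)  >  k=1
[2,3] ((NP/PP)/(PP\S))/NP  lex  "a"
[3,4] NP/(PP\S)  lex  "every"
[4,5] PP\S  lex  "idea"
[3,5] NP  >  k=4
[2,5] (NP/PP)/(PP\S)  >  k=3
[5,6] (PP\S)/(N\NP)  lex  "bone"
[6,7] N\NP  lex  "gave"
[5,7] PP\S  >  k=6
[2,7] NP/PP  >  k=5
[0,7] S  >  k=2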